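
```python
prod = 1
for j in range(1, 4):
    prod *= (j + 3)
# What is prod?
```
Trace:
  prod=1
  prod=4, j=1
  prod=20, j=2
  prod=120, j=3

Final answer: 120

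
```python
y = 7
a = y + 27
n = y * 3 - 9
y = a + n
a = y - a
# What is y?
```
Trace:
  y=7
  y=7, a=34
  y=7, a=34, n=12
  y=46, a=34, n=12
  y=46, a=12, n=12

Final answer: 46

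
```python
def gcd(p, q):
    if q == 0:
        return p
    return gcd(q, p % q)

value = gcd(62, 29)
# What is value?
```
Call trace:
gcd(p=62, q=29)
  gcd(p=29, q=4)
    gcd(p=4, q=1)
      gcd(p=1, q=0)
      -> return 1
    -> return 1
  -> return 1
-> return 1

Final answer: 1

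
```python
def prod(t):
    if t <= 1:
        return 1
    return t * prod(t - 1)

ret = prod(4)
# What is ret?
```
Call trace:
prod(t=4)
  prod(t=3)
    prod(t=2)
      prod(t=1)
      -> return 1
    -> return 2
  -> return 6
-> return 24

Final answer: 24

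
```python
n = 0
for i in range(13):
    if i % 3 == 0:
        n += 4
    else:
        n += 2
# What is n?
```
Trace:
  n=0
  n=4, i=0
  n=6, i=1
  n=8, i=2
  n=12, i=3
  n=14, i=4
  n=16, i=5
  n=20, i=6
  n=22, i=7
  n=24, i=8
  n=28, i=9
  n=30, i=10
  n=32, i=11
  n=36, i=12

Final answer: 36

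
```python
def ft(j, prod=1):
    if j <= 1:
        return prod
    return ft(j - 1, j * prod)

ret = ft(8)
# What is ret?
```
Call trace:
ft(j=8, prod=1)
  ft(j=7, prod=8)
    ft(j=6, prod=56)
      ft(j=5, prod=336)
        ft(j=4, prod=1680)
          ft(j=3, prod=6720)
            ft(j=2, prod=20160)
              ft(j=1, prod=40320)
              -> return 40320
            -> return 40320
          -> return 40320
        -> return 40320
      -> return 40320
    -> return 40320
  -> return 40320
-> return 40320

Final answer: 40320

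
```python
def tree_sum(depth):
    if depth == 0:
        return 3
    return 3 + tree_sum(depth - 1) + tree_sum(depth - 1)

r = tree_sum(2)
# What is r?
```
Call trace (a repeated sub-call is expanded the first time; later identical calls just restate its return value):
tree_sum(depth=2)
  tree_sum(depth=1)
    tree_sum(depth=0)
    -> return 3
    tree_sum(depth=0)
    -> return 3
  -> return 9
  tree_sum(depth=1) -> return 9  (same call as traced above)
-> return 21

Final answer: 21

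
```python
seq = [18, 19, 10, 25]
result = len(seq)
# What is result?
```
Trace:
  seq=[18, 19, 10, 25]
  seq=[18, 19, 10, 25], result=4

Final answer: 4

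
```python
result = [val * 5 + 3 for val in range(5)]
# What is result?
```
Trace:
  val=0
  val=1
  val=2
  val=3
  val=4
  result=[3, 8, 13, 18, 23]

Final answer: [3, 8, 13, 18, 23]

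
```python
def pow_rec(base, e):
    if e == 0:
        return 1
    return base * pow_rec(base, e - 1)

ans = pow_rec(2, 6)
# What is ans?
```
Call trace:
pow_rec(base=2, e=6)
  pow_rec(base=2, e=5)
    pow_rec(base=2, e=4)
      pow_rec(base=2, e=3)
        pow_rec(base=2, e=2)
          pow_rec(base=2, e=1)
            pow_rec(base=2, e=0)
            -> return 1
          -> return 2
        -> return 4
      -> return 8
    -> return 16
  -> return 32
-> return 64

Final answer: 64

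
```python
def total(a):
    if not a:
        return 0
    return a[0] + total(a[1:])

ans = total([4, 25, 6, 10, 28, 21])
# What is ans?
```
Call trace:
total(a=[4, 25, 6, 10, 28, 21])
  total(a=[25, 6, 10, 28, 21])
    total(a=[6, 10, 28, 21])
      total(a=[10, 28, 21])
        total(a=[28, 21])
          total(a=[21])
            total(a=[])
            -> return 0
          -> return 21
        -> return 49
      -> return 59
    -> return 65
  -> return 90
-> return 94

Final answer: 94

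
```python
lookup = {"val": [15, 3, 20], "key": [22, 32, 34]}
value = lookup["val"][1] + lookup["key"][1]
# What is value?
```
Trace:
  lookup={'val': [15, 3, 20], 'key': [22, 32, 34]}
  lookup={'val': [15, 3, 20], 'key': [22, 32, 34]}, value=35

Final answer: 35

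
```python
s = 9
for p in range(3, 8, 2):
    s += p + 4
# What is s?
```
Trace:
  s=9
  s=16, p=3
  s=25, p=5
  s=36, p=7

Final answer: 36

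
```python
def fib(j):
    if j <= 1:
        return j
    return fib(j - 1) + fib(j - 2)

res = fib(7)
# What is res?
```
Call trace (a repeated sub-call is expanded the first time; later identical calls just restate its return value):
fib(j=7)
  fib(j=6)
    fib(j=5)
      fib(j=4)
        fib(j=3)
          fib(j=2)
            fib(j=1)
            -> return 1
            fib(j=0)
            -> return 0
          -> return 1
          fib(j=1)
          -> return 1
        -> return 2
        fib(j=2) -> return 1  (same call as traced above)
      -> return 3
      fib(j=3) -> return 2  (same call as traced above)
    -> return 5
    fib(j=4) -> return 3  (same call as traced above)
  -> return 8
  fib(j=5) -> return 5  (same call as traced above)
-> return 13

Final answer: 13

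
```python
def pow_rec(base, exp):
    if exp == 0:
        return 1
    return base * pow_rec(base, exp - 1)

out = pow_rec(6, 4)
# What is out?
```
Call trace:
pow_rec(base=6, exp=4)
  pow_rec(base=6, exp=3)
    pow_rec(base=6, exp=2)
      pow_rec(base=6, exp=1)
        pow_rec(base=6, exp=0)
        -> return 1
      -> return 6
    -> return 36
  -> return 216
-> return 1296

Final answer: 1296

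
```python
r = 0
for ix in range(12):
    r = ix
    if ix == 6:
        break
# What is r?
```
Trace:
  r=0
  r=0, ix=0
  r=1, ix=1
  r=2, ix=2
  r=3, ix=3
  r=4, ix=4
  r=5, ix=5
  r=6, ix=6

Final answer: 6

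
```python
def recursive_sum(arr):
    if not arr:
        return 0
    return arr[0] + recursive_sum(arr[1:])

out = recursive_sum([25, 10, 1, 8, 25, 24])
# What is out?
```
Call trace:
recursive_sum(arr=[25, 10, 1, 8, 25, 24])
  recursive_sum(arr=[10, 1, 8, 25, 24])
    recursive_sum(arr=[1, 8, 25, 24])
      recursive_sum(arr=[8, 25, 24])
        recursive_sum(arr=[25, 24])
          recursive_sum(arr=[24])
            recursive_sum(arr=[])
            -> return 0
          -> return 24
        -> return 49
      -> return 57
    -> return 58
  -> return 68
-> return 93

Final answer: 93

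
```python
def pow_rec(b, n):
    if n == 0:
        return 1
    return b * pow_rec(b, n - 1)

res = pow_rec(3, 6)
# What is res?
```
Call trace:
pow_rec(b=3, n=6)
  pow_rec(b=3, n=5)
    pow_rec(b=3, n=4)
      pow_rec(b=3, n=3)
        pow_rec(b=3, n=2)
          pow_rec(b=3, n=1)
            pow_rec(b=3, n=0)
            -> return 1
          -> return 3
        -> return 9
      -> return 27
    -> return 81
  -> return 243
-> return 729

Final answer: 729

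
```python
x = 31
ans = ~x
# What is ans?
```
Trace:
  x=31
  x=31, ans=-32

Final answer: -32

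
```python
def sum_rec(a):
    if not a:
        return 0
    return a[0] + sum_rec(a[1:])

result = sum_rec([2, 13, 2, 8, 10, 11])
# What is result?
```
Call trace:
sum_rec(a=[2, 13, 2, 8, 10, 11])
  sum_rec(a=[13, 2, 8, 10, 11])
    sum_rec(a=[2, 8, 10, 11])
      sum_rec(a=[8, 10, 11])
        sum_rec(a=[10, 11])
          sum_rec(a=[11])
            sum_rec(a=[])
            -> return 0
          -> return 11
        -> return 21
      -> return 29
    -> return 31
  -> return 44
-> return 46

Final answer: 46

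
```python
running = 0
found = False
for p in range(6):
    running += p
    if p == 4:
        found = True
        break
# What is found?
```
Trace:
  running=0
  running=0, found=False
  running=0, found=False, p=0
  running=1, found=False, p=1
  running=3, found=False, p=2
  running=6, found=False, p=3
  running=10, found=True, p=4

Final answer: True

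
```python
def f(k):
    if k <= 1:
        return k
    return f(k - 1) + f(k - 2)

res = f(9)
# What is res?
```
Call trace (a repeated sub-call is expanded the first time; later identical calls just restate its return value):
f(k=9)
  f(k=8)
    f(k=7)
      f(k=6)
        f(k=5)
          f(k=4)
            f(k=3)
              f(k=2)
                f(k=1)
                -> return 1
                f(k=0)
                -> return 0
              -> return 1
              f(k=1)
              -> return 1
            -> return 2
            f(k=2) -> return 1  (same call as traced above)
          -> return 3
          f(k=3) -> return 2  (same call as traced above)
        -> return 5
        f(k=4) -> return 3  (same call as traced above)
      -> return 8
      f(k=5) -> return 5  (same call as traced above)
    -> return 13
    f(k=6) -> return 8  (same call as traced above)
  -> return 21
  f(k=7) -> return 13  (same call as traced above)
-> return 34

Final answer: 34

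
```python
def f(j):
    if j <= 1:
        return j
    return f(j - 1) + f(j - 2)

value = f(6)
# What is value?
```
Call trace (a repeated sub-call is expanded the first time; later identical calls just restate its return value):
f(j=6)
  f(j=5)
    f(j=4)
      f(j=3)
        f(j=2)
          f(j=1)
          -> return 1
          f(j=0)
          -> return 0
        -> return 1
        f(j=1)
        -> return 1
      -> return 2
      f(j=2) -> return 1  (same call as traced above)
    -> return 3
    f(j=3) -> return 2  (same call as traced above)
  -> return 5
  f(j=4) -> return 3  (same call as traced above)
-> return 8

Final answer: 8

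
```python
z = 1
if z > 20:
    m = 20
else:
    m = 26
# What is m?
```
Trace:
  z=1
  z=1, m=26

Final answer: 26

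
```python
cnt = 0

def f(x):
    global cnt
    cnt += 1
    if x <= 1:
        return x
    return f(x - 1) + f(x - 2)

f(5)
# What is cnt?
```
Call trace (a repeated sub-call is expanded the first time; later identical calls just restate its return value):
f(x=5)
  f(x=4)
    f(x=3)
      f(x=2)
        f(x=1)
        -> return 1
        f(x=0)
        -> return 0
      -> return 1
      f(x=1)
      -> return 1
    -> return 2
    f(x=2) -> return 1  (same call as traced above)
  -> return 3
  f(x=3) -> return 2  (same call as traced above)
-> return 5

cnt is incremented once per call, so count the calls in each subtree. Let C(x) = number of calls made by f(x).
C(0) = C(1) = 1 (base case, no recursion); C(x) = 1 + C(x - 1) + C(x - 2) otherwise.
C(2) = 1 + C(1) + C(0) = 1 + 1 + 1 = 3
C(3) = 1 + C(2) + C(1) = 1 + 3 + 1 = 5
C(4) = 1 + C(3) + C(2) = 1 + 5 + 3 = 9
C(5) = 1 + C(4) + C(3) = 1 + 9 + 5 = 15
cnt = C(5) = 15

Final answer: 15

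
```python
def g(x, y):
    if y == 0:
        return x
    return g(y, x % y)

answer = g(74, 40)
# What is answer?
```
Call trace:
g(x=74, y=40)
  g(x=40, y=34)
    g(x=34, y=6)
      g(x=6, y=4)
        g(x=4, y=2)
          g(x=2, y=0)
          -> return 2
        -> return 2
      -> return 2
    -> return 2
  -> return 2
-> return 2

Final answer: 2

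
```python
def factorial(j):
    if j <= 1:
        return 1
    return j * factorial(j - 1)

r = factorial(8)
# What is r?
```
Call trace:
factorial(j=8)
  factorial(j=7)
    factorial(j=6)
      factorial(j=5)
        factorial(j=4)
          factorial(j=3)
            factorial(j=2)
              factorial(j=1)
              -> return 1
            -> return 2
          -> return 6
        -> return 24
      -> return 120
    -> return 720
  -> return 5040
-> return 40320

Final answer: 40320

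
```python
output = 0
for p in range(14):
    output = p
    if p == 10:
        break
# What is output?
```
Trace:
  output=0
  output=0, p=0
  output=1, p=1
  output=2, p=2
  output=3, p=3
  output=4, p=4
  output=5, p=5
  output=6, p=6
  output=7, p=7
  output=8, p=8
  output=9, p=9
  output=10, p=10

Final answer: 10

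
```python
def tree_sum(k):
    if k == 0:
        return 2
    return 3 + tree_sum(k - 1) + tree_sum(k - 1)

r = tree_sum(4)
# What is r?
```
Call trace (a repeated sub-call is expanded the first time; later identical calls just restate its return value):
tree_sum(k=4)
  tree_sum(k=3)
    tree_sum(k=2)
      tree_sum(k=1)
        tree_sum(k=0)
        -> return 2
        tree_sum(k=0)
        -> return 2
      -> return 7
      tree_sum(k=1) -> return 7  (same call as traced above)
    -> return 17
    tree_sum(k=2) -> return 17  (same call as traced above)
  -> return 37
  tree_sum(k=3) -> return 37  (same call as traced above)
-> return 77

Final answer: 77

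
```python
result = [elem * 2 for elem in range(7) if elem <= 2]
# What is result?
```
Trace:
  elem=0
  elem=1
  elem=2
  elem=3
  elem=4
  elem=5
  elem=6
  result=[0, 2, 4]

Final answer: [0, 2, 4]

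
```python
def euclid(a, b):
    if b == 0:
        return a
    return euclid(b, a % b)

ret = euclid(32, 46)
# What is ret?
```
Call trace:
euclid(a=32, b=46)
  euclid(a=46, b=32)
    euclid(a=32, b=14)
      euclid(a=14, b=4)
        euclid(a=4, b=2)
          euclid(a=2, b=0)
          -> return 2
        -> return 2
      -> return 2
    -> return 2
  -> return 2
-> return 2

Final answer: 2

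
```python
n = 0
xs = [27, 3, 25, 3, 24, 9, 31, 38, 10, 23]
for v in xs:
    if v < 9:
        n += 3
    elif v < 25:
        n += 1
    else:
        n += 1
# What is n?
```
Trace:
  n=0
  n=1, v=27
  n=4, v=3
  n=5, v=25
  n=8, v=3
  n=9, v=24
  n=10, v=9
  n=11, v=31
  n=12, v=38
  n=13, v=10
  n=14, v=23

Final answer: 14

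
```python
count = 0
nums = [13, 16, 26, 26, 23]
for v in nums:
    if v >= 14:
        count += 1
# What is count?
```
Trace:
  count=0
  count=0, v=13
  count=1, v=16
  count=2, v=26
  count=3, v=26
  count=4, v=23

Final answer: 4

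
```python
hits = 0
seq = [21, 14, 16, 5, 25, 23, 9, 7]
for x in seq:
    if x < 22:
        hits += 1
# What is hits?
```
Trace:
  hits=0
  hits=1, x=21
  hits=2, x=14
  hits=3, x=16
  hits=4, x=5
  hits=4, x=25
  hits=4, x=23
  hits=5, x=9
  hits=6, x=7

Final answer: 6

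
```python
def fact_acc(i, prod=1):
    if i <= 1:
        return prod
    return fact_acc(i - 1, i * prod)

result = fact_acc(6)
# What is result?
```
Call trace:
fact_acc(i=6, prod=1)
  fact_acc(i=5, prod=6)
    fact_acc(i=4, prod=30)
      fact_acc(i=3, prod=120)
        fact_acc(i=2, prod=360)
          fact_acc(i=1, prod=720)
          -> return 720
        -> return 720
      -> return 720
    -> return 720
  -> return 720
-> return 720

Final answer: 720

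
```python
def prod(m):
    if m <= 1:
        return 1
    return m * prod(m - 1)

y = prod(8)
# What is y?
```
Call trace:
prod(m=8)
  prod(m=7)
    prod(m=6)
      prod(m=5)
        prod(m=4)
          prod(m=3)
            prod(m=2)
              prod(m=1)
              -> return 1
            -> return 2
          -> return 6
        -> return 24
      -> return 120
    -> return 720
  -> return 5040
-> return 40320

Final answer: 40320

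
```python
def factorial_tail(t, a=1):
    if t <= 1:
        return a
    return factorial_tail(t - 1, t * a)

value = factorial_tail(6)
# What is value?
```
Call trace:
factorial_tail(t=6, a=1)
  factorial_tail(t=5, a=6)
    factorial_tail(t=4, a=30)
      factorial_tail(t=3, a=120)
        factorial_tail(t=2, a=360)
          factorial_tail(t=1, a=720)
          -> return 720
        -> return 720
      -> return 720
    -> return 720
  -> return 720
-> return 720

Final answer: 720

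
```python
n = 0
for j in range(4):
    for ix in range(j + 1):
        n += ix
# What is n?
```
Trace:
  n=0
  n=0, j=0, ix=0
  n=0, j=1, ix=0
  n=1, j=1, ix=1
  n=1, j=2, ix=0
  n=2, j=2, ix=1
  n=4, j=2, ix=2
  n=4, j=3, ix=0
  n=5, j=3, ix=1
  n=7, j=3, ix=2
  n=10, j=3, ix=3

Final answer: 10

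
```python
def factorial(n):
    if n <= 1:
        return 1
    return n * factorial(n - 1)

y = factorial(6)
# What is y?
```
Call trace:
factorial(n=6)
  factorial(n=5)
    factorial(n=4)
      factorial(n=3)
        factorial(n=2)
          factorial(n=1)
          -> return 1
        -> return 2
      -> return 6
    -> return 24
  -> return 120
-> return 720

Final answer: 720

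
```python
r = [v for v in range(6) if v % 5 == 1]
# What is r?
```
Trace:
  v=0
  v=1
  v=2
  v=3
  v=4
  v=5
  r=[1]

Final answer: [1]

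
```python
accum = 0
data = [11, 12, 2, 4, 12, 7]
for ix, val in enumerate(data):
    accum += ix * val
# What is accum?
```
Trace:
  accum=0
  accum=0, ix=0, val=11
  accum=12, ix=1, val=12
  accum=16, ix=2, val=2
  accum=28, ix=3, val=4
  accum=76, ix=4, val=12
  accum=111, ix=5, val=7

Final answer: 111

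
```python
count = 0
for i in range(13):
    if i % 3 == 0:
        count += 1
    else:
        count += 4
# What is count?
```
Trace:
  count=0
  count=1, i=0
  count=5, i=1
  count=9, i=2
  count=10, i=3
  count=14, i=4
  count=18, i=5
  count=19, i=6
  count=23, i=7
  count=27, i=8
  count=28, i=9
  count=32, i=10
  count=36, i=11
  count=37, i=12

Final answer: 37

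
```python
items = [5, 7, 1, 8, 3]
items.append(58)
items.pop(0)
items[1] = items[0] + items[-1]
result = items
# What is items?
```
Trace:
  items=[5, 7, 1, 8, 3]
  items=[5, 7, 1, 8, 3, 58]
  items=[7, 1, 8, 3, 58]
  items=[7, 65, 8, 3, 58]
  items=[7, 65, 8, 3, 58], result=[7, 65, 8, 3, 58]

Final answer: [7, 65, 8, 3, 58]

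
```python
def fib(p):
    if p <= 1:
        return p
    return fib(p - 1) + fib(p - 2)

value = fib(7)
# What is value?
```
Call trace (a repeated sub-call is expanded the first time; later identical calls just restate its return value):
fib(p=7)
  fib(p=6)
    fib(p=5)
      fib(p=4)
        fib(p=3)
          fib(p=2)
            fib(p=1)
            -> return 1
            fib(p=0)
            -> return 0
          -> return 1
          fib(p=1)
          -> return 1
        -> return 2
        fib(p=2) -> return 1  (same call as traced above)
      -> return 3
      fib(p=3) -> return 2  (same call as traced above)
    -> return 5
    fib(p=4) -> return 3  (same call as traced above)
  -> return 8
  fib(p=5) -> return 5  (same call as traced above)
-> return 13

Final answer: 13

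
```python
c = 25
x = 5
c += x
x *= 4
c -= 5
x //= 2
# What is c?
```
Trace:
  c=25
  c=25, x=5
  c=30, x=5
  c=30, x=20
  c=25, x=20
  c=25, x=10

Final answer: 25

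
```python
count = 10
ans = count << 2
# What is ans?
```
Trace:
  count=10
  count=10, ans=40

Final answer: 40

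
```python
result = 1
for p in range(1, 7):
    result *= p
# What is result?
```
Trace:
  result=1
  result=1, p=1
  result=2, p=2
  result=6, p=3
  result=24, p=4
  result=120, p=5
  result=720, p=6

Final answer: 720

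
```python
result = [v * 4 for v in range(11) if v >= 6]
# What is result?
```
Trace:
  v=0
  v=1
  v=2
  v=3
  v=4
  v=5
  v=6
  v=7
  v=8
  v=9
  v=10
  result=[24, 28, 32, 36, 40]

Final answer: [24, 28, 32, 36, 40]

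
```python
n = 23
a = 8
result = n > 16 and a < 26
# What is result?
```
Trace:
  n=23
  n=23, a=8
  n=23, a=8, result=True

Final answer: True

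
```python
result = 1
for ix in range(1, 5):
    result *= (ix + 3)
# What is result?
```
Trace:
  result=1
  result=4, ix=1
  result=20, ix=2
  result=120, ix=3
  result=840, ix=4

Final answer: 840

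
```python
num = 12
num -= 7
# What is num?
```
Trace:
  num=12
  num=5

Final answer: 5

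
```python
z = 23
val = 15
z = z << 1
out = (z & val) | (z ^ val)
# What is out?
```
Trace:
  z=23
  z=23, val=15
  z=46, val=15
  z=46, val=15, out=47

Final answer: 47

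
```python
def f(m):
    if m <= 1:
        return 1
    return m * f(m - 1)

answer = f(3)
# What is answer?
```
Call trace:
f(m=3)
  f(m=2)
    f(m=1)
    -> return 1
  -> return 2
-> return 6

Final answer: 6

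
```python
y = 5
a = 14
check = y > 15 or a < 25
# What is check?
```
Trace:
  y=5
  y=5, a=14
  y=5, a=14, check=True

Final answer: True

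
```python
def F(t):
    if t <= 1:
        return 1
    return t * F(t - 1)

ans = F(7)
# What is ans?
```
Call trace:
F(t=7)
  F(t=6)
    F(t=5)
      F(t=4)
        F(t=3)
          F(t=2)
            F(t=1)
            -> return 1
          -> return 2
        -> return 6
      -> return 24
    -> return 120
  -> return 720
-> return 5040

Final answer: 5040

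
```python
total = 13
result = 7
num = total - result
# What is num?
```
Trace:
  total=13
  total=13, result=7
  total=13, result=7, num=6

Final answer: 6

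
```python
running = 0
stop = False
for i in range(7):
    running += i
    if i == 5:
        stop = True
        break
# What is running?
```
Trace:
  running=0
  running=0, stop=False
  running=0, stop=False, i=0
  running=1, stop=False, i=1
  running=3, stop=False, i=2
  running=6, stop=False, i=3
  running=10, stop=False, i=4
  running=15, stop=True, i=5

Final answer: 15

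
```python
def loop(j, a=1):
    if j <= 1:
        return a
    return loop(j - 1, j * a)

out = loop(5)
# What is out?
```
Call trace:
loop(j=5, a=1)
  loop(j=4, a=5)
    loop(j=3, a=20)
      loop(j=2, a=60)
        loop(j=1, a=120)
        -> return 120
      -> return 120
    -> return 120
  -> return 120
-> return 120

Final answer: 120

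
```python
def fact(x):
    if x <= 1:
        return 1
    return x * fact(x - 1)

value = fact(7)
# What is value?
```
Call trace:
fact(x=7)
  fact(x=6)
    fact(x=5)
      fact(x=4)
        fact(x=3)
          fact(x=2)
            fact(x=1)
            -> return 1
          -> return 2
        -> return 6
      -> return 24
    -> return 120
  -> return 720
-> return 5040

Final answer: 5040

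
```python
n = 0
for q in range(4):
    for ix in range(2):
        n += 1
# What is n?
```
Trace:
  n=0
  n=1, q=0, ix=0
  n=2, q=0, ix=1
  n=3, q=1, ix=0
  n=4, q=1, ix=1
  n=5, q=2, ix=0
  n=6, q=2, ix=1
  n=7, q=3, ix=0
  n=8, q=3, ix=1

Final answer: 8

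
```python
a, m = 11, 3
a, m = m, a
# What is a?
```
Trace:
  a=11, m=3
  a=3, m=11

Final answer: 3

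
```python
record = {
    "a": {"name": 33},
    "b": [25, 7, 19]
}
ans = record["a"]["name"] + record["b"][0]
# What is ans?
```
Trace:
  record={'a': {'name': 33}, 'b': [25, 7, 19]}
  record={'a': {'name': 33}, 'b': [25, 7, 19]}, ans=58

Final answer: 58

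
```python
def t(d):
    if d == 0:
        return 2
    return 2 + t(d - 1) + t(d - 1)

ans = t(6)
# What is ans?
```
Call trace (a repeated sub-call is expanded the first time; later identical calls just restate its return value):
t(d=6)
  t(d=5)
    t(d=4)
      t(d=3)
        t(d=2)
          t(d=1)
            t(d=0)
            -> return 2
            t(d=0)
            -> return 2
          -> return 6
          t(d=1) -> return 6  (same call as traced above)
        -> return 14
        t(d=2) -> return 14  (same call as traced above)
      -> return 30
      t(d=3) -> return 30  (same call as traced above)
    -> return 62
    t(d=4) -> return 62  (same call as traced above)
  -> return 126
  t(d=5) -> return 126  (same call as traced above)
-> return 254

Final answer: 254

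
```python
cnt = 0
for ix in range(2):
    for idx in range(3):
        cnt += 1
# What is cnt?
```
Trace:
  cnt=0
  cnt=1, ix=0, idx=0
  cnt=2, ix=0, idx=1
  cnt=3, ix=0, idx=2
  cnt=4, ix=1, idx=0
  cnt=5, ix=1, idx=1
  cnt=6, ix=1, idx=2

Final answer: 6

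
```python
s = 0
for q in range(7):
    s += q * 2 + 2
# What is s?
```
Trace:
  s=0
  s=2, q=0
  s=6, q=1
  s=12, q=2
  s=20, q=3
  s=30, q=4
  s=42, q=5
  s=56, q=6

Final answer: 56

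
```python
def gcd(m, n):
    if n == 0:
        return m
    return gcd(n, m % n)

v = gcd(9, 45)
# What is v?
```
Call trace:
gcd(m=9, n=45)
  gcd(m=45, n=9)
    gcd(m=9, n=0)
    -> return 9
  -> return 9
-> return 9

Final answer: 9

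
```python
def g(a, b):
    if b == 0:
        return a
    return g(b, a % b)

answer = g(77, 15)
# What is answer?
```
Call trace:
g(a=77, b=15)
  g(a=15, b=2)
    g(a=2, b=1)
      g(a=1, b=0)
      -> return 1
    -> return 1
  -> return 1
-> return 1

Final answer: 1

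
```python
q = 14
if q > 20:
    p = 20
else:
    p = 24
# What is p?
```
Trace:
  q=14
  q=14, p=24

Final answer: 24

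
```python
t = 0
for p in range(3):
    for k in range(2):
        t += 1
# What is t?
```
Trace:
  t=0
  t=1, p=0, k=0
  t=2, p=0, k=1
  t=3, p=1, k=0
  t=4, p=1, k=1
  t=5, p=2, k=0
  t=6, p=2, k=1

Final answer: 6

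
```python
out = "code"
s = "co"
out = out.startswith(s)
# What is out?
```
Trace:
  out='code'
  out='code', s='co'
  out=True, s='co'

Final answer: True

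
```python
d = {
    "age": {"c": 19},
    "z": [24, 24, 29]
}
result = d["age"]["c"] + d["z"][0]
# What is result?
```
Trace:
  d={'age': {'c': 19}, 'z': [24, 24, 29]}
  d={'age': {'c': 19}, 'z': [24, 24, 29]}, result=43

Final answer: 43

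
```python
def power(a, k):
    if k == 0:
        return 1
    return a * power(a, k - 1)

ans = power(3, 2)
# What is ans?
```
Call trace:
power(a=3, k=2)
  power(a=3, k=1)
    power(a=3, k=0)
    -> return 1
  -> return 3
-> return 9

Final answer: 9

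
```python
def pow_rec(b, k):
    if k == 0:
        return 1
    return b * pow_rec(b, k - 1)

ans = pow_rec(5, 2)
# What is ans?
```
Call trace:
pow_rec(b=5, k=2)
  pow_rec(b=5, k=1)
    pow_rec(b=5, k=0)
    -> return 1
  -> return 5
-> return 25

Final answer: 25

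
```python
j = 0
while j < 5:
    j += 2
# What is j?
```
Trace:
  j=0
  j=2
  j=4
  j=6

Final answer: 6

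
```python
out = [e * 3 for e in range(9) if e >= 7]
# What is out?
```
Trace:
  e=0
  e=1
  e=2
  e=3
  e=4
  e=5
  e=6
  e=7
  e=8
  out=[21, 24]

Final answer: [21, 24]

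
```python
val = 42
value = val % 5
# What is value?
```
Trace:
  val=42
  val=42, value=2

Final answer: 2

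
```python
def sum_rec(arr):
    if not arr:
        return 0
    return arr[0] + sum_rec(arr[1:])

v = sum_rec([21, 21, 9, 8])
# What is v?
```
Call trace:
sum_rec(arr=[21, 21, 9, 8])
  sum_rec(arr=[21, 9, 8])
    sum_rec(arr=[9, 8])
      sum_rec(arr=[8])
        sum_rec(arr=[])
        -> return 0
      -> return 8
    -> return 17
  -> return 38
-> return 59

Final answer: 59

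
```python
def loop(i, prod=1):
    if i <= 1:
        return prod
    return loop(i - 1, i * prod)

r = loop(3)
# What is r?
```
Call trace:
loop(i=3, prod=1)
  loop(i=2, prod=3)
    loop(i=1, prod=6)
    -> return 6
  -> return 6
-> return 6

Final answer: 6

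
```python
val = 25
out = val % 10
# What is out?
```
Trace:
  val=25
  val=25, out=5

Final answer: 5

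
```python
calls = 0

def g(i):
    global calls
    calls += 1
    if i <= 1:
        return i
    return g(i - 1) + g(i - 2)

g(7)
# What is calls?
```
Call trace (a repeated sub-call is expanded the first time; later identical calls just restate its return value):
g(i=7)
  g(i=6)
    g(i=5)
      g(i=4)
        g(i=3)
          g(i=2)
            g(i=1)
            -> return 1
            g(i=0)
            -> return 0
          -> return 1
          g(i=1)
          -> return 1
        -> return 2
        g(i=2) -> return 1  (same call as traced above)
      -> return 3
      g(i=3) -> return 2  (same call as traced above)
    -> return 5
    g(i=4) -> return 3  (same call as traced above)
  -> return 8
  g(i=5) -> return 5  (same call as traced above)
-> return 13

calls is incremented once per call, so count the calls in each subtree. Let C(i) = number of calls made by g(i).
C(0) = C(1) = 1 (base case, no recursion); C(i) = 1 + C(i - 1) + C(i - 2) otherwise.
C(2) = 1 + C(1) + C(0) = 1 + 1 + 1 = 3
C(3) = 1 + C(2) + C(1) = 1 + 3 + 1 = 5
C(4) = 1 + C(3) + C(2) = 1 + 5 + 3 = 9
C(5) = 1 + C(4) + C(3) = 1 + 9 + 5 = 15
C(6) = 1 + C(5) + C(4) = 1 + 15 + 9 = 25
C(7) = 1 + C(6) + C(5) = 1 + 25 + 15 = 41
calls = C(7) = 41

Final answer: 41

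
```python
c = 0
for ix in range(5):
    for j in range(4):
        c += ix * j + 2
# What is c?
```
Trace:
  c=0
  c=2, ix=0, j=0
  c=4, ix=0, j=1
  c=6, ix=0, j=2
  c=8, ix=0, j=3
  c=10, ix=1, j=0
  c=13, ix=1, j=1
  c=17, ix=1, j=2
  c=22, ix=1, j=3
  c=24, ix=2, j=0
  c=28, ix=2, j=1
  c=34, ix=2, j=2
  c=42, ix=2, j=3
  c=44, ix=3, j=0
  c=49, ix=3, j=1
  c=57, ix=3, j=2
  c=68, ix=3, j=3
  c=70, ix=4, j=0
  c=76, ix=4, j=1
  c=86, ix=4, j=2
  c=100, ix=4, j=3

Final answer: 100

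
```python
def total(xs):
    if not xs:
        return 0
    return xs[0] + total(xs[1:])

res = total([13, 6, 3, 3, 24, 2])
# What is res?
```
Call trace:
total(xs=[13, 6, 3, 3, 24, 2])
  total(xs=[6, 3, 3, 24, 2])
    total(xs=[3, 3, 24, 2])
      total(xs=[3, 24, 2])
        total(xs=[24, 2])
          total(xs=[2])
            total(xs=[])
            -> return 0
          -> return 2
        -> return 26
      -> return 29
    -> return 32
  -> return 38
-> return 51

Final answer: 51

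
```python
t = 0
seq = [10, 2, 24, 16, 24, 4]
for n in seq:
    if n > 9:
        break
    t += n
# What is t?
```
Trace:
  t=0
  t=0, n=10

Final answer: 0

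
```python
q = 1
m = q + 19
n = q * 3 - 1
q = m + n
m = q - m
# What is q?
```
Trace:
  q=1
  q=1, m=20
  q=1, m=20, n=2
  q=22, m=20, n=2
  q=22, m=2, n=2

Final answer: 22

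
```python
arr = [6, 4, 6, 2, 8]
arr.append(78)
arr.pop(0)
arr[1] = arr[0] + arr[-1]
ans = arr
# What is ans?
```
Trace:
  arr=[6, 4, 6, 2, 8]
  arr=[6, 4, 6, 2, 8, 78]
  arr=[4, 6, 2, 8, 78]
  arr=[4, 82, 2, 8, 78]
  arr=[4, 82, 2, 8, 78], ans=[4, 82, 2, 8, 78]

Final answer: [4, 82, 2, 8, 78]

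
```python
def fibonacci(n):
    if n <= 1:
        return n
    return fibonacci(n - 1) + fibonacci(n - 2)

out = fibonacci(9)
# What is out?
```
Call trace (a repeated sub-call is expanded the first time; later identical calls just restate its return value):
fibonacci(n=9)
  fibonacci(n=8)
    fibonacci(n=7)
      fibonacci(n=6)
        fibonacci(n=5)
          fibonacci(n=4)
            fibonacci(n=3)
              fibonacci(n=2)
                fibonacci(n=1)
                -> return 1
                fibonacci(n=0)
                -> return 0
              -> return 1
              fibonacci(n=1)
              -> return 1
            -> return 2
            fibonacci(n=2) -> return 1  (same call as traced above)
          -> return 3
          fibonacci(n=3) -> return 2  (same call as traced above)
        -> return 5
        fibonacci(n=4) -> return 3  (same call as traced above)
      -> return 8
      fibonacci(n=5) -> return 5  (same call as traced above)
    -> return 13
    fibonacci(n=6) -> return 8  (same call as traced above)
  -> return 21
  fibonacci(n=7) -> return 13  (same call as traced above)
-> return 34

Final answer: 34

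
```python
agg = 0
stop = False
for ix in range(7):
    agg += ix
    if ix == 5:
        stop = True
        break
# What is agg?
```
Trace:
  agg=0
  agg=0, stop=False
  agg=0, stop=False, ix=0
  agg=1, stop=False, ix=1
  agg=3, stop=False, ix=2
  agg=6, stop=False, ix=3
  agg=10, stop=False, ix=4
  agg=15, stop=True, ix=5

Final answer: 15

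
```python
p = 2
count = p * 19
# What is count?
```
Trace:
  p=2
  p=2, count=38

Final answer: 38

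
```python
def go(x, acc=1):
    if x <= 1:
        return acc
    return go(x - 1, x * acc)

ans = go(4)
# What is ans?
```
Call trace:
go(x=4, acc=1)
  go(x=3, acc=4)
    go(x=2, acc=12)
      go(x=1, acc=24)
      -> return 24
    -> return 24
  -> return 24
-> return 24

Final answer: 24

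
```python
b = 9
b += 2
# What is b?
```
Trace:
  b=9
  b=11

Final answer: 11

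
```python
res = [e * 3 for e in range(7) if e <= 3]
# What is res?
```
Trace:
  e=0
  e=1
  e=2
  e=3
  e=4
  e=5
  e=6
  res=[0, 3, 6, 9]

Final answer: [0, 3, 6, 9]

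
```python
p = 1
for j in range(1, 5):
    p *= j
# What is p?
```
Trace:
  p=1
  p=1, j=1
  p=2, j=2
  p=6, j=3
  p=24, j=4

Final answer: 24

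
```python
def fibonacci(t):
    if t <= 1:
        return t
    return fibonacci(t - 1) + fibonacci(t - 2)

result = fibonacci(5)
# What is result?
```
Call trace (a repeated sub-call is expanded the first time; later identical calls just restate its return value):
fibonacci(t=5)
  fibonacci(t=4)
    fibonacci(t=3)
      fibonacci(t=2)
        fibonacci(t=1)
        -> return 1
        fibonacci(t=0)
        -> return 0
      -> return 1
      fibonacci(t=1)
      -> return 1
    -> return 2
    fibonacci(t=2) -> return 1  (same call as traced above)
  -> return 3
  fibonacci(t=3) -> return 2  (same call as traced above)
-> return 5

Final answer: 5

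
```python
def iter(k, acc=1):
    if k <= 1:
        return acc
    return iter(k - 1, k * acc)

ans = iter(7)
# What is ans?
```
Call trace:
iter(k=7, acc=1)
  iter(k=6, acc=7)
    iter(k=5, acc=42)
      iter(k=4, acc=210)
        iter(k=3, acc=840)
          iter(k=2, acc=2520)
            iter(k=1, acc=5040)
            -> return 5040
          -> return 5040
        -> return 5040
      -> return 5040
    -> return 5040
  -> return 5040
-> return 5040

Final answer: 5040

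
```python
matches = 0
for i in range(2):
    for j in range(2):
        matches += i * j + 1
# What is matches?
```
Trace:
  matches=0
  matches=1, i=0, j=0
  matches=2, i=0, j=1
  matches=3, i=1, j=0
  matches=5, i=1, j=1

Final answer: 5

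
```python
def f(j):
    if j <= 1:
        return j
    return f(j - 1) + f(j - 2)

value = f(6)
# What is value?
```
Call trace (a repeated sub-call is expanded the first time; later identical calls just restate its return value):
f(j=6)
  f(j=5)
    f(j=4)
      f(j=3)
        f(j=2)
          f(j=1)
          -> return 1
          f(j=0)
          -> return 0
        -> return 1
        f(j=1)
        -> return 1
      -> return 2
      f(j=2) -> return 1  (same call as traced above)
    -> return 3
    f(j=3) -> return 2  (same call as traced above)
  -> return 5
  f(j=4) -> return 3  (same call as traced above)
-> return 8

Final answer: 8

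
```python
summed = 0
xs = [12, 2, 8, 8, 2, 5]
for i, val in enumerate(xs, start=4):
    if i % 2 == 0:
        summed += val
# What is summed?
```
Trace:
  summed=0
  summed=12, i=4, val=12
  summed=12, i=5, val=2
  summed=20, i=6, val=8
  summed=20, i=7, val=8
  summed=22, i=8, val=2
  summed=22, i=9, val=5

Final answer: 22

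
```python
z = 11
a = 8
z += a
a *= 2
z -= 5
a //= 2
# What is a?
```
Trace:
  z=11
  z=11, a=8
  z=19, a=8
  z=19, a=16
  z=14, a=16
  z=14, a=8

Final answer: 8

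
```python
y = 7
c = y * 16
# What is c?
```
Trace:
  y=7
  y=7, c=112

Final answer: 112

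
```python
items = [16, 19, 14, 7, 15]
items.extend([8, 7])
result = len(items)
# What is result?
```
Trace:
  items=[16, 19, 14, 7, 15]
  items=[16, 19, 14, 7, 15, 8, 7]
  items=[16, 19, 14, 7, 15, 8, 7], result=7

Final answer: 7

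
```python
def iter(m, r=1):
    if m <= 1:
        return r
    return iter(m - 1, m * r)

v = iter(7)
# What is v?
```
Call trace:
iter(m=7, r=1)
  iter(m=6, r=7)
    iter(m=5, r=42)
      iter(m=4, r=210)
        iter(m=3, r=840)
          iter(m=2, r=2520)
            iter(m=1, r=5040)
            -> return 5040
          -> return 5040
        -> return 5040
      -> return 5040
    -> return 5040
  -> return 5040
-> return 5040

Final answer: 5040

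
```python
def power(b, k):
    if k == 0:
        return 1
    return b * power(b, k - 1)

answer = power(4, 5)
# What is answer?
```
Call trace:
power(b=4, k=5)
  power(b=4, k=4)
    power(b=4, k=3)
      power(b=4, k=2)
        power(b=4, k=1)
          power(b=4, k=0)
          -> return 1
        -> return 4
      -> return 16
    -> return 64
  -> return 256
-> return 1024

Final answer: 1024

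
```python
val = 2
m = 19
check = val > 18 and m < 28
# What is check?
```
Trace:
  val=2
  val=2, m=19
  val=2, m=19, check=False

Final answer: False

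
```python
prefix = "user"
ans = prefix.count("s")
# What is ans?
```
Trace:
  prefix='user'
  prefix='user', ans=1

Final answer: 1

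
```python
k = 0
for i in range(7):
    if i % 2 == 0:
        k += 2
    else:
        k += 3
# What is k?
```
Trace:
  k=0
  k=2, i=0
  k=5, i=1
  k=7, i=2
  k=10, i=3
  k=12, i=4
  k=15, i=5
  k=17, i=6

Final answer: 17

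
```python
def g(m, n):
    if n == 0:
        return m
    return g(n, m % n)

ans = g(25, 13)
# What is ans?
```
Call trace:
g(m=25, n=13)
  g(m=13, n=12)
    g(m=12, n=1)
      g(m=1, n=0)
      -> return 1
    -> return 1
  -> return 1
-> return 1

Final answer: 1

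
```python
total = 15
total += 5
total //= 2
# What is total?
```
Trace:
  total=15
  total=20
  total=10

Final answer: 10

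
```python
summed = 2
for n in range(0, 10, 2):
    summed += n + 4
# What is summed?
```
Trace:
  summed=2
  summed=6, n=0
  summed=12, n=2
  summed=20, n=4
  summed=30, n=6
  summed=42, n=8

Final answer: 42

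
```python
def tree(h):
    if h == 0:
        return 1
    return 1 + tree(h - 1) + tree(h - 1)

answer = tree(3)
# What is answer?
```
Call trace (a repeated sub-call is expanded the first time; later identical calls just restate its return value):
tree(h=3)
  tree(h=2)
    tree(h=1)
      tree(h=0)
      -> return 1
      tree(h=0)
      -> return 1
    -> return 3
    tree(h=1) -> return 3  (same call as traced above)
  -> return 7
  tree(h=2) -> return 7  (same call as traced above)
-> return 15

Final answer: 15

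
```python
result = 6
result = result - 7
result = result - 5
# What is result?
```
Trace:
  result=6
  result=-1
  result=-6

Final answer: -6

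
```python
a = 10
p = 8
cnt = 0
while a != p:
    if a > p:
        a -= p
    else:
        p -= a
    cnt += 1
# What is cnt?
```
Trace:
  a=10
  a=10, p=8
  a=10, p=8, cnt=0
  a=2, p=8, cnt=1
  a=2, p=6, cnt=2
  a=2, p=4, cnt=3
  a=2, p=2, cnt=4

Final answer: 4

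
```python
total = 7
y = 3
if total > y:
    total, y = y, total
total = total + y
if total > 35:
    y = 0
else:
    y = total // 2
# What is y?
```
Trace:
  total=7
  total=7, y=3
  total=3, y=7
  total=10, y=7
  total=10, y=5

Final answer: 5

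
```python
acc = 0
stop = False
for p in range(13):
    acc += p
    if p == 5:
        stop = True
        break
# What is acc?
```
Trace:
  acc=0
  acc=0, stop=False
  acc=0, stop=False, p=0
  acc=1, stop=False, p=1
  acc=3, stop=False, p=2
  acc=6, stop=False, p=3
  acc=10, stop=False, p=4
  acc=15, stop=True, p=5

Final answer: 15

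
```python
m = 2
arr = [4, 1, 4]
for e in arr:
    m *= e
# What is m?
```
Trace:
  m=2
  m=8, e=4
  m=8, e=1
  m=32, e=4

Final answer: 32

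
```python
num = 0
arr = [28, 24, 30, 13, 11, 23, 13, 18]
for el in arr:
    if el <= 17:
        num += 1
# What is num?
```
Trace:
  num=0
  num=0, el=28
  num=0, el=24
  num=0, el=30
  num=1, el=13
  num=2, el=11
  num=2, el=23
  num=3, el=13
  num=3, el=18

Final answer: 3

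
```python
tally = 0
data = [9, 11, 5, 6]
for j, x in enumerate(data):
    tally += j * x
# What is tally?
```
Trace:
  tally=0
  tally=0, j=0, x=9
  tally=11, j=1, x=11
  tally=21, j=2, x=5
  tally=39, j=3, x=6

Final answer: 39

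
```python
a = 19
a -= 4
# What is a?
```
Trace:
  a=19
  a=15

Final answer: 15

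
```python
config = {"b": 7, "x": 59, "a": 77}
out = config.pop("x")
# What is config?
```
Trace:
  config={'b': 7, 'x': 59, 'a': 77}
  config={'b': 7, 'a': 77}, out=59

Final answer: {'b': 7, 'a': 77}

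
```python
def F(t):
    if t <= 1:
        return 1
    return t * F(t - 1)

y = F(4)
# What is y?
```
Call trace:
F(t=4)
  F(t=3)
    F(t=2)
      F(t=1)
      -> return 1
    -> return 2
  -> return 6
-> return 24

Final answer: 24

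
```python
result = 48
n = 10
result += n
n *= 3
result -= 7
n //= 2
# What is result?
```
Trace:
  result=48
  result=48, n=10
  result=58, n=10
  result=58, n=30
  result=51, n=30
  result=51, n=15

Final answer: 51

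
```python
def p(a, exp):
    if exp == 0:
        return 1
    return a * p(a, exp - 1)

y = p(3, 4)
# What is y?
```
Call trace:
p(a=3, exp=4)
  p(a=3, exp=3)
    p(a=3, exp=2)
      p(a=3, exp=1)
        p(a=3, exp=0)
        -> return 1
      -> return 3
    -> return 9
  -> return 27
-> return 81

Final answer: 81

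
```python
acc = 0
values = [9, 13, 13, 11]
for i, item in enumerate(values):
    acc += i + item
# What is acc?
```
Trace:
  acc=0
  acc=9, i=0, item=9
  acc=23, i=1, item=13
  acc=38, i=2, item=13
  acc=52, i=3, item=11

Final answer: 52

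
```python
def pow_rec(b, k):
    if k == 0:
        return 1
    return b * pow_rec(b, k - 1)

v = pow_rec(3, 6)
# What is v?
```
Call trace:
pow_rec(b=3, k=6)
  pow_rec(b=3, k=5)
    pow_rec(b=3, k=4)
      pow_rec(b=3, k=3)
        pow_rec(b=3, k=2)
          pow_rec(b=3, k=1)
            pow_rec(b=3, k=0)
            -> return 1
          -> return 3
        -> return 9
      -> return 27
    -> return 81
  -> return 243
-> return 729

Final answer: 729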